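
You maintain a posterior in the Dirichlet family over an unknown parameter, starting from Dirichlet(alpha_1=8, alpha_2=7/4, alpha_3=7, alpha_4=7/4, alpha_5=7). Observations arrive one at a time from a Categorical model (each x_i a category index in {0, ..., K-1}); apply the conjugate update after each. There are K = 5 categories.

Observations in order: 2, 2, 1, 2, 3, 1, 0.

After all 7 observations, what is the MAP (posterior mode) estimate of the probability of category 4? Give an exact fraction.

obs 1: x=2 → posterior Dirichlet(8, 7/4, 8, 7/4, 7)
obs 2: x=2 → posterior Dirichlet(8, 7/4, 9, 7/4, 7)
obs 3: x=1 → posterior Dirichlet(8, 11/4, 9, 7/4, 7)
obs 4: x=2 → posterior Dirichlet(8, 11/4, 10, 7/4, 7)
obs 5: x=3 → posterior Dirichlet(8, 11/4, 10, 11/4, 7)
obs 6: x=1 → posterior Dirichlet(8, 15/4, 10, 11/4, 7)
obs 7: x=0 → posterior Dirichlet(9, 15/4, 10, 11/4, 7)

12/55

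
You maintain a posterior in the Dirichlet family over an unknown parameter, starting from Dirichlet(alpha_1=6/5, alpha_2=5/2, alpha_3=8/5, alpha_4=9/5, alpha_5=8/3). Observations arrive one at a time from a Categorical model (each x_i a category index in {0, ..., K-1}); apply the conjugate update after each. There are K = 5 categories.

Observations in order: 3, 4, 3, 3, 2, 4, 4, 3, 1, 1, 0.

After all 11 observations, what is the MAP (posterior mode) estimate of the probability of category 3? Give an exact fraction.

144/473

obs 1: x=3 → posterior Dirichlet(6/5, 5/2, 8/5, 14/5, 8/3)
obs 2: x=4 → posterior Dirichlet(6/5, 5/2, 8/5, 14/5, 11/3)
obs 3: x=3 → posterior Dirichlet(6/5, 5/2, 8/5, 19/5, 11/3)
obs 4: x=3 → posterior Dirichlet(6/5, 5/2, 8/5, 24/5, 11/3)
obs 5: x=2 → posterior Dirichlet(6/5, 5/2, 13/5, 24/5, 11/3)
obs 6: x=4 → posterior Dirichlet(6/5, 5/2, 13/5, 24/5, 14/3)
obs 7: x=4 → posterior Dirichlet(6/5, 5/2, 13/5, 24/5, 17/3)
obs 8: x=3 → posterior Dirichlet(6/5, 5/2, 13/5, 29/5, 17/3)
obs 9: x=1 → posterior Dirichlet(6/5, 7/2, 13/5, 29/5, 17/3)
obs 10: x=1 → posterior Dirichlet(6/5, 9/2, 13/5, 29/5, 17/3)
obs 11: x=0 → posterior Dirichlet(11/5, 9/2, 13/5, 29/5, 17/3)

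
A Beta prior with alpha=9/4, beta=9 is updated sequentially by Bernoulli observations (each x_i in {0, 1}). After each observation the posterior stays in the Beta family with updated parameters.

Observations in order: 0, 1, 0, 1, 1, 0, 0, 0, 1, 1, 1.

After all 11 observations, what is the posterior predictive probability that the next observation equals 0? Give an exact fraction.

56/89

obs 1: x=0 → posterior Beta(9/4, 10)
obs 2: x=1 → posterior Beta(13/4, 10)
obs 3: x=0 → posterior Beta(13/4, 11)
obs 4: x=1 → posterior Beta(17/4, 11)
obs 5: x=1 → posterior Beta(21/4, 11)
obs 6: x=0 → posterior Beta(21/4, 12)
obs 7: x=0 → posterior Beta(21/4, 13)
obs 8: x=0 → posterior Beta(21/4, 14)
obs 9: x=1 → posterior Beta(25/4, 14)
obs 10: x=1 → posterior Beta(29/4, 14)
obs 11: x=1 → posterior Beta(33/4, 14)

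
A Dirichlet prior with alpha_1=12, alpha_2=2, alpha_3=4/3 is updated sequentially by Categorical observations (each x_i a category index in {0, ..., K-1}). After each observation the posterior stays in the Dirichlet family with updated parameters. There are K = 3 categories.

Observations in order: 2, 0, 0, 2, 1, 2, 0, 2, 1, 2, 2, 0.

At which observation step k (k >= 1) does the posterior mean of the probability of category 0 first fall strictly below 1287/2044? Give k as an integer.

obs 1: x=2 → posterior Dirichlet(12, 2, 7/3)
obs 2: x=0 → posterior Dirichlet(13, 2, 7/3)
obs 3: x=0 → posterior Dirichlet(14, 2, 7/3)
obs 4: x=2 → posterior Dirichlet(14, 2, 10/3)
obs 5: x=1 → posterior Dirichlet(14, 3, 10/3)
obs 6: x=2 → posterior Dirichlet(14, 3, 13/3)
obs 7: x=0 → posterior Dirichlet(15, 3, 13/3)
obs 8: x=2 → posterior Dirichlet(15, 3, 16/3)
obs 9: x=1 → posterior Dirichlet(15, 4, 16/3)
obs 10: x=2 → posterior Dirichlet(15, 4, 19/3)
obs 11: x=2 → posterior Dirichlet(15, 4, 22/3)
obs 12: x=0 → posterior Dirichlet(16, 4, 22/3)

k = 9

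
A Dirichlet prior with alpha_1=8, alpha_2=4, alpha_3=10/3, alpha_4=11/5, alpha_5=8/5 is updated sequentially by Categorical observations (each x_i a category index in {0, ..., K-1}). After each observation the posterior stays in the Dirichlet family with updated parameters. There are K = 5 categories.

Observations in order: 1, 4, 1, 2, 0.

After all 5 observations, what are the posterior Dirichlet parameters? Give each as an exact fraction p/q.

obs 1: x=1 → posterior Dirichlet(8, 5, 10/3, 11/5, 8/5)
obs 2: x=4 → posterior Dirichlet(8, 5, 10/3, 11/5, 13/5)
obs 3: x=1 → posterior Dirichlet(8, 6, 10/3, 11/5, 13/5)
obs 4: x=2 → posterior Dirichlet(8, 6, 13/3, 11/5, 13/5)
obs 5: x=0 → posterior Dirichlet(9, 6, 13/3, 11/5, 13/5)

alpha_1=9, alpha_2=6, alpha_3=13/3, alpha_4=11/5, alpha_5=13/5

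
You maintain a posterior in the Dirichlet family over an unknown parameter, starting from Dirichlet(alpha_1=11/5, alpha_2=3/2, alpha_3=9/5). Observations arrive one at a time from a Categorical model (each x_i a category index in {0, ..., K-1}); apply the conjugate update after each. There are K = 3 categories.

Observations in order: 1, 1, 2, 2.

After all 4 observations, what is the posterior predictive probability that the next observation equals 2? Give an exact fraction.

obs 1: x=1 → posterior Dirichlet(11/5, 5/2, 9/5)
obs 2: x=1 → posterior Dirichlet(11/5, 7/2, 9/5)
obs 3: x=2 → posterior Dirichlet(11/5, 7/2, 14/5)
obs 4: x=2 → posterior Dirichlet(11/5, 7/2, 19/5)

2/5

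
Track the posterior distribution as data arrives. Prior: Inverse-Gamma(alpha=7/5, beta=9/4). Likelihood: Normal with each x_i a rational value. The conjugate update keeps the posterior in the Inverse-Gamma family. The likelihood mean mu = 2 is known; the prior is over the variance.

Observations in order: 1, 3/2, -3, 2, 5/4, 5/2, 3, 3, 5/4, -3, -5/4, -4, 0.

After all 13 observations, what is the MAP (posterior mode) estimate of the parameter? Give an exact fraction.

8775/1424

obs 1: x=1 → posterior Inverse-Gamma(19/10, 11/4)
obs 2: x=3/2 → posterior Inverse-Gamma(12/5, 23/8)
obs 3: x=-3 → posterior Inverse-Gamma(29/10, 123/8)
obs 4: x=2 → posterior Inverse-Gamma(17/5, 123/8)
obs 5: x=5/4 → posterior Inverse-Gamma(39/10, 501/32)
obs 6: x=5/2 → posterior Inverse-Gamma(22/5, 505/32)
obs 7: x=3 → posterior Inverse-Gamma(49/10, 521/32)
obs 8: x=3 → posterior Inverse-Gamma(27/5, 537/32)
obs 9: x=5/4 → posterior Inverse-Gamma(59/10, 273/16)
obs 10: x=-3 → posterior Inverse-Gamma(32/5, 473/16)
obs 11: x=-5/4 → posterior Inverse-Gamma(69/10, 1115/32)
obs 12: x=-4 → posterior Inverse-Gamma(37/5, 1691/32)
obs 13: x=0 → posterior Inverse-Gamma(79/10, 1755/32)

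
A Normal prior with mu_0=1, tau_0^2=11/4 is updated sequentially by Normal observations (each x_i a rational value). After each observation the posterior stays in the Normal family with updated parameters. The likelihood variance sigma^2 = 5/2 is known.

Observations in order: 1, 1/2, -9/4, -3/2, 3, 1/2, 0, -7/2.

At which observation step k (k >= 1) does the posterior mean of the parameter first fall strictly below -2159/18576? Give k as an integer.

k = 4

obs 1: x=1 → posterior Normal(1, 55/42)
obs 2: x=1/2 → posterior Normal(53/64, 55/64)
obs 3: x=-9/4 → posterior Normal(7/172, 55/86)
obs 4: x=-3/2 → posterior Normal(-59/216, 55/108)
obs 5: x=3 → posterior Normal(73/260, 11/26)
obs 6: x=1/2 → posterior Normal(5/16, 55/152)
obs 7: x=0 → posterior Normal(95/348, 55/174)
obs 8: x=-7/2 → posterior Normal(-59/392, 55/196)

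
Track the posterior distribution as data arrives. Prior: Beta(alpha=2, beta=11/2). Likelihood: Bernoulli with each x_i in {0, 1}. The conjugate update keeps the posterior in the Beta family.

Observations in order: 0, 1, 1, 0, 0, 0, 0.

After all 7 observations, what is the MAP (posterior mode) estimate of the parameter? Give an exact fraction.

6/25

obs 1: x=0 → posterior Beta(2, 13/2)
obs 2: x=1 → posterior Beta(3, 13/2)
obs 3: x=1 → posterior Beta(4, 13/2)
obs 4: x=0 → posterior Beta(4, 15/2)
obs 5: x=0 → posterior Beta(4, 17/2)
obs 6: x=0 → posterior Beta(4, 19/2)
obs 7: x=0 → posterior Beta(4, 21/2)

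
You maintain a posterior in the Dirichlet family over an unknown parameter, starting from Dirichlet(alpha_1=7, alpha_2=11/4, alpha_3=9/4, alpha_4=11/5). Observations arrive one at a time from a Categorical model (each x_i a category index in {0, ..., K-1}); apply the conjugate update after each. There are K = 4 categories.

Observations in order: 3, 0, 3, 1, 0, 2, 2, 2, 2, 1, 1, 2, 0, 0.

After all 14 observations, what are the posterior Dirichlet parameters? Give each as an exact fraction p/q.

obs 1: x=3 → posterior Dirichlet(7, 11/4, 9/4, 16/5)
obs 2: x=0 → posterior Dirichlet(8, 11/4, 9/4, 16/5)
obs 3: x=3 → posterior Dirichlet(8, 11/4, 9/4, 21/5)
obs 4: x=1 → posterior Dirichlet(8, 15/4, 9/4, 21/5)
obs 5: x=0 → posterior Dirichlet(9, 15/4, 9/4, 21/5)
obs 6: x=2 → posterior Dirichlet(9, 15/4, 13/4, 21/5)
obs 7: x=2 → posterior Dirichlet(9, 15/4, 17/4, 21/5)
obs 8: x=2 → posterior Dirichlet(9, 15/4, 21/4, 21/5)
obs 9: x=2 → posterior Dirichlet(9, 15/4, 25/4, 21/5)
obs 10: x=1 → posterior Dirichlet(9, 19/4, 25/4, 21/5)
obs 11: x=1 → posterior Dirichlet(9, 23/4, 25/4, 21/5)
obs 12: x=2 → posterior Dirichlet(9, 23/4, 29/4, 21/5)
obs 13: x=0 → posterior Dirichlet(10, 23/4, 29/4, 21/5)
obs 14: x=0 → posterior Dirichlet(11, 23/4, 29/4, 21/5)

alpha_1=11, alpha_2=23/4, alpha_3=29/4, alpha_4=21/5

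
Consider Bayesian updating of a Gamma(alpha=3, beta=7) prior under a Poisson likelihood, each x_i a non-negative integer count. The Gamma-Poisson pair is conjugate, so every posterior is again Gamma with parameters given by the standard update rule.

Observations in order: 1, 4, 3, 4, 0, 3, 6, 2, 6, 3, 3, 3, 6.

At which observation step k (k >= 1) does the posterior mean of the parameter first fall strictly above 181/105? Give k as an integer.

k = 8

obs 1: x=1 → posterior Gamma(4, 8)
obs 2: x=4 → posterior Gamma(8, 9)
obs 3: x=3 → posterior Gamma(11, 10)
obs 4: x=4 → posterior Gamma(15, 11)
obs 5: x=0 → posterior Gamma(15, 12)
obs 6: x=3 → posterior Gamma(18, 13)
obs 7: x=6 → posterior Gamma(24, 14)
obs 8: x=2 → posterior Gamma(26, 15)
obs 9: x=6 → posterior Gamma(32, 16)
obs 10: x=3 → posterior Gamma(35, 17)
obs 11: x=3 → posterior Gamma(38, 18)
obs 12: x=3 → posterior Gamma(41, 19)
obs 13: x=6 → posterior Gamma(47, 20)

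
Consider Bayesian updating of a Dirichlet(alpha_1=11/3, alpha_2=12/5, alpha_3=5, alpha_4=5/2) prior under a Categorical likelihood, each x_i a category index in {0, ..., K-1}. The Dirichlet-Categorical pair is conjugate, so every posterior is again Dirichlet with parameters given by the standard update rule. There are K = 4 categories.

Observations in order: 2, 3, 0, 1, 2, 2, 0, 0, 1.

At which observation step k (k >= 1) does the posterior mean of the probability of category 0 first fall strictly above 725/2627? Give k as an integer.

obs 1: x=2 → posterior Dirichlet(11/3, 12/5, 6, 5/2)
obs 2: x=3 → posterior Dirichlet(11/3, 12/5, 6, 7/2)
obs 3: x=0 → posterior Dirichlet(14/3, 12/5, 6, 7/2)
obs 4: x=1 → posterior Dirichlet(14/3, 17/5, 6, 7/2)
obs 5: x=2 → posterior Dirichlet(14/3, 17/5, 7, 7/2)
obs 6: x=2 → posterior Dirichlet(14/3, 17/5, 8, 7/2)
obs 7: x=0 → posterior Dirichlet(17/3, 17/5, 8, 7/2)
obs 8: x=0 → posterior Dirichlet(20/3, 17/5, 8, 7/2)
obs 9: x=1 → posterior Dirichlet(20/3, 22/5, 8, 7/2)

k = 3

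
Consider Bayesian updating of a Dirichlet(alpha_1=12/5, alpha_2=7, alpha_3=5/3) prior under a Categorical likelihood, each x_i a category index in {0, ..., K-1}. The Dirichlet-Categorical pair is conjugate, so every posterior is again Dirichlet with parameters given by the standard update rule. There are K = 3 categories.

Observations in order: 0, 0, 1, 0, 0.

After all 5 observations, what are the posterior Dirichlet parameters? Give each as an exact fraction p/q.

alpha_1=32/5, alpha_2=8, alpha_3=5/3

obs 1: x=0 → posterior Dirichlet(17/5, 7, 5/3)
obs 2: x=0 → posterior Dirichlet(22/5, 7, 5/3)
obs 3: x=1 → posterior Dirichlet(22/5, 8, 5/3)
obs 4: x=0 → posterior Dirichlet(27/5, 8, 5/3)
obs 5: x=0 → posterior Dirichlet(32/5, 8, 5/3)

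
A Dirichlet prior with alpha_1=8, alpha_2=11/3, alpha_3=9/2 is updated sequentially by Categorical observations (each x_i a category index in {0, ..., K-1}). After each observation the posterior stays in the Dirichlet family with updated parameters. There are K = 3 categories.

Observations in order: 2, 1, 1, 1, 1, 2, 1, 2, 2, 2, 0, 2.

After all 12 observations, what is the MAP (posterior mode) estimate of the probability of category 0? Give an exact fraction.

obs 1: x=2 → posterior Dirichlet(8, 11/3, 11/2)
obs 2: x=1 → posterior Dirichlet(8, 14/3, 11/2)
obs 3: x=1 → posterior Dirichlet(8, 17/3, 11/2)
obs 4: x=1 → posterior Dirichlet(8, 20/3, 11/2)
obs 5: x=1 → posterior Dirichlet(8, 23/3, 11/2)
obs 6: x=2 → posterior Dirichlet(8, 23/3, 13/2)
obs 7: x=1 → posterior Dirichlet(8, 26/3, 13/2)
obs 8: x=2 → posterior Dirichlet(8, 26/3, 15/2)
obs 9: x=2 → posterior Dirichlet(8, 26/3, 17/2)
obs 10: x=2 → posterior Dirichlet(8, 26/3, 19/2)
obs 11: x=0 → posterior Dirichlet(9, 26/3, 19/2)
obs 12: x=2 → posterior Dirichlet(9, 26/3, 21/2)

48/151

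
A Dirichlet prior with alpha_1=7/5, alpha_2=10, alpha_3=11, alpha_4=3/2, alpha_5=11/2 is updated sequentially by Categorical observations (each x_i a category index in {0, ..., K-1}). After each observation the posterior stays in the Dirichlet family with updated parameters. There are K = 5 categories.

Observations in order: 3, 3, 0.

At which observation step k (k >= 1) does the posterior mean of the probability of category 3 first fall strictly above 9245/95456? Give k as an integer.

k = 2

obs 1: x=3 → posterior Dirichlet(7/5, 10, 11, 5/2, 11/2)
obs 2: x=3 → posterior Dirichlet(7/5, 10, 11, 7/2, 11/2)
obs 3: x=0 → posterior Dirichlet(12/5, 10, 11, 7/2, 11/2)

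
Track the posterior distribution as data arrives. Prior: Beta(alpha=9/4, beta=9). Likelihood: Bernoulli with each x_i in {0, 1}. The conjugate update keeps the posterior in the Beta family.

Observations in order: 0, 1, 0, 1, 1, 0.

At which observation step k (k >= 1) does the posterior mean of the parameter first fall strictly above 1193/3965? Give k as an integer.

obs 1: x=0 → posterior Beta(9/4, 10)
obs 2: x=1 → posterior Beta(13/4, 10)
obs 3: x=0 → posterior Beta(13/4, 11)
obs 4: x=1 → posterior Beta(17/4, 11)
obs 5: x=1 → posterior Beta(21/4, 11)
obs 6: x=0 → posterior Beta(21/4, 12)

k = 5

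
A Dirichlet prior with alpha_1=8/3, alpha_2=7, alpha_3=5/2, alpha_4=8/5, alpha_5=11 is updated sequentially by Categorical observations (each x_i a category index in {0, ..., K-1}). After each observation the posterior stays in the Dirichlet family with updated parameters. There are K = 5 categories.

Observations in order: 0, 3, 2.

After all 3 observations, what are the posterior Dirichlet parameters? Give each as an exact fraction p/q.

alpha_1=11/3, alpha_2=7, alpha_3=7/2, alpha_4=13/5, alpha_5=11

obs 1: x=0 → posterior Dirichlet(11/3, 7, 5/2, 8/5, 11)
obs 2: x=3 → posterior Dirichlet(11/3, 7, 5/2, 13/5, 11)
obs 3: x=2 → posterior Dirichlet(11/3, 7, 7/2, 13/5, 11)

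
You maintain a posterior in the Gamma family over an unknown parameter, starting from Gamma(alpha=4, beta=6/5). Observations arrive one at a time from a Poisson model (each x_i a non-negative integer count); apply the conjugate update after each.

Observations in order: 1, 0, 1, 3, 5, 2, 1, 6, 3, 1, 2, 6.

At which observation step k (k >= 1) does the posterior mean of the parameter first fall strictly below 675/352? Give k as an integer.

k = 2

obs 1: x=1 → posterior Gamma(5, 11/5)
obs 2: x=0 → posterior Gamma(5, 16/5)
obs 3: x=1 → posterior Gamma(6, 21/5)
obs 4: x=3 → posterior Gamma(9, 26/5)
obs 5: x=5 → posterior Gamma(14, 31/5)
obs 6: x=2 → posterior Gamma(16, 36/5)
obs 7: x=1 → posterior Gamma(17, 41/5)
obs 8: x=6 → posterior Gamma(23, 46/5)
obs 9: x=3 → posterior Gamma(26, 51/5)
obs 10: x=1 → posterior Gamma(27, 56/5)
obs 11: x=2 → posterior Gamma(29, 61/5)
obs 12: x=6 → posterior Gamma(35, 66/5)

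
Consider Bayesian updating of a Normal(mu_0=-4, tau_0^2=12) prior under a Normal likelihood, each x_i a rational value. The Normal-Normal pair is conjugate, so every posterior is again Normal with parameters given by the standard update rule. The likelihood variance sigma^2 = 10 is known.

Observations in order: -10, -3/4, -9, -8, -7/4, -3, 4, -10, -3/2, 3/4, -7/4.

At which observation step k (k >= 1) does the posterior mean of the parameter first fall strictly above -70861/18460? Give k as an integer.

obs 1: x=-10 → posterior Normal(-80/11, 60/11)
obs 2: x=-3/4 → posterior Normal(-169/34, 60/17)
obs 3: x=-9 → posterior Normal(-277/46, 60/23)
obs 4: x=-8 → posterior Normal(-373/58, 60/29)
obs 5: x=-7/4 → posterior Normal(-197/35, 12/7)
obs 6: x=-3 → posterior Normal(-215/41, 60/41)
obs 7: x=4 → posterior Normal(-191/47, 60/47)
obs 8: x=-10 → posterior Normal(-251/53, 60/53)
obs 9: x=-3/2 → posterior Normal(-260/59, 60/59)
obs 10: x=3/4 → posterior Normal(-511/130, 12/13)
obs 11: x=-7/4 → posterior Normal(-266/71, 60/71)

k = 11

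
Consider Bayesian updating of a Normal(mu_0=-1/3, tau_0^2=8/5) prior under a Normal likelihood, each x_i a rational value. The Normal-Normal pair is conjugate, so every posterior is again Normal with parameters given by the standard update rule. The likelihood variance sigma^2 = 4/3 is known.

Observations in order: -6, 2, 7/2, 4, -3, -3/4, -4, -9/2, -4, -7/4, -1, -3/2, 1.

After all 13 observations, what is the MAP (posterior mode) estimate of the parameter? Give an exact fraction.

-293/249

obs 1: x=-6 → posterior Normal(-113/33, 8/11)
obs 2: x=2 → posterior Normal(-77/51, 8/17)
obs 3: x=7/2 → posterior Normal(-14/69, 8/23)
obs 4: x=4 → posterior Normal(2/3, 8/29)
obs 5: x=-3 → posterior Normal(4/105, 8/35)
obs 6: x=-3/4 → posterior Normal(-19/246, 8/41)
obs 7: x=-4 → posterior Normal(-163/282, 8/47)
obs 8: x=-9/2 → posterior Normal(-325/318, 8/53)
obs 9: x=-4 → posterior Normal(-469/354, 8/59)
obs 10: x=-7/4 → posterior Normal(-266/195, 8/65)
obs 11: x=-1 → posterior Normal(-4/3, 8/71)
obs 12: x=-3/2 → posterior Normal(-311/231, 8/77)
obs 13: x=1 → posterior Normal(-293/249, 8/83)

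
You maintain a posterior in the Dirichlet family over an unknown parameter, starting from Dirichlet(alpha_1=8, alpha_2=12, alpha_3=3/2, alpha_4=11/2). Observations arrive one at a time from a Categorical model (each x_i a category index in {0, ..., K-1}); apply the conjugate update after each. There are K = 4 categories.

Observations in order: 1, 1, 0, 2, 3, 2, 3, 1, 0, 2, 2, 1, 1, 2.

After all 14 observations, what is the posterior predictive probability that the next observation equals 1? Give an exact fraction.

17/41

obs 1: x=1 → posterior Dirichlet(8, 13, 3/2, 11/2)
obs 2: x=1 → posterior Dirichlet(8, 14, 3/2, 11/2)
obs 3: x=0 → posterior Dirichlet(9, 14, 3/2, 11/2)
obs 4: x=2 → posterior Dirichlet(9, 14, 5/2, 11/2)
obs 5: x=3 → posterior Dirichlet(9, 14, 5/2, 13/2)
obs 6: x=2 → posterior Dirichlet(9, 14, 7/2, 13/2)
obs 7: x=3 → posterior Dirichlet(9, 14, 7/2, 15/2)
obs 8: x=1 → posterior Dirichlet(9, 15, 7/2, 15/2)
obs 9: x=0 → posterior Dirichlet(10, 15, 7/2, 15/2)
obs 10: x=2 → posterior Dirichlet(10, 15, 9/2, 15/2)
obs 11: x=2 → posterior Dirichlet(10, 15, 11/2, 15/2)
obs 12: x=1 → posterior Dirichlet(10, 16, 11/2, 15/2)
obs 13: x=1 → posterior Dirichlet(10, 17, 11/2, 15/2)
obs 14: x=2 → posterior Dirichlet(10, 17, 13/2, 15/2)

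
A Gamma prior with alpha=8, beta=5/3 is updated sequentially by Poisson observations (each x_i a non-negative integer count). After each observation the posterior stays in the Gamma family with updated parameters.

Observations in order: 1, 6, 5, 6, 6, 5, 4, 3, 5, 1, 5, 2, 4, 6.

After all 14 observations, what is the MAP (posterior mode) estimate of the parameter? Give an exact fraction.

obs 1: x=1 → posterior Gamma(9, 8/3)
obs 2: x=6 → posterior Gamma(15, 11/3)
obs 3: x=5 → posterior Gamma(20, 14/3)
obs 4: x=6 → posterior Gamma(26, 17/3)
obs 5: x=6 → posterior Gamma(32, 20/3)
obs 6: x=5 → posterior Gamma(37, 23/3)
obs 7: x=4 → posterior Gamma(41, 26/3)
obs 8: x=3 → posterior Gamma(44, 29/3)
obs 9: x=5 → posterior Gamma(49, 32/3)
obs 10: x=1 → posterior Gamma(50, 35/3)
obs 11: x=5 → posterior Gamma(55, 38/3)
obs 12: x=2 → posterior Gamma(57, 41/3)
obs 13: x=4 → posterior Gamma(61, 44/3)
obs 14: x=6 → posterior Gamma(67, 47/3)

198/47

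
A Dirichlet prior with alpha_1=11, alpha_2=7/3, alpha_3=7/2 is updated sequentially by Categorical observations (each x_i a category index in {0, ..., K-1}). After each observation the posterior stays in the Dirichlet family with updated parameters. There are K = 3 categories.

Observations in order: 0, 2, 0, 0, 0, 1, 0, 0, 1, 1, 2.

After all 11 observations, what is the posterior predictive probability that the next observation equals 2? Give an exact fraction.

33/167

obs 1: x=0 → posterior Dirichlet(12, 7/3, 7/2)
obs 2: x=2 → posterior Dirichlet(12, 7/3, 9/2)
obs 3: x=0 → posterior Dirichlet(13, 7/3, 9/2)
obs 4: x=0 → posterior Dirichlet(14, 7/3, 9/2)
obs 5: x=0 → posterior Dirichlet(15, 7/3, 9/2)
obs 6: x=1 → posterior Dirichlet(15, 10/3, 9/2)
obs 7: x=0 → posterior Dirichlet(16, 10/3, 9/2)
obs 8: x=0 → posterior Dirichlet(17, 10/3, 9/2)
obs 9: x=1 → posterior Dirichlet(17, 13/3, 9/2)
obs 10: x=1 → posterior Dirichlet(17, 16/3, 9/2)
obs 11: x=2 → posterior Dirichlet(17, 16/3, 11/2)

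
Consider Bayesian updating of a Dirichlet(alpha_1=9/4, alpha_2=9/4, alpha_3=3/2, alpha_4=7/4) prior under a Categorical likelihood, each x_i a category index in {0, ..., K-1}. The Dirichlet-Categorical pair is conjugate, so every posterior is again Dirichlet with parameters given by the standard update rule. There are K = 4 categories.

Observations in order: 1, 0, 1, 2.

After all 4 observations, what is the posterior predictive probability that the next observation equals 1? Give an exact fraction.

obs 1: x=1 → posterior Dirichlet(9/4, 13/4, 3/2, 7/4)
obs 2: x=0 → posterior Dirichlet(13/4, 13/4, 3/2, 7/4)
obs 3: x=1 → posterior Dirichlet(13/4, 17/4, 3/2, 7/4)
obs 4: x=2 → posterior Dirichlet(13/4, 17/4, 5/2, 7/4)

17/47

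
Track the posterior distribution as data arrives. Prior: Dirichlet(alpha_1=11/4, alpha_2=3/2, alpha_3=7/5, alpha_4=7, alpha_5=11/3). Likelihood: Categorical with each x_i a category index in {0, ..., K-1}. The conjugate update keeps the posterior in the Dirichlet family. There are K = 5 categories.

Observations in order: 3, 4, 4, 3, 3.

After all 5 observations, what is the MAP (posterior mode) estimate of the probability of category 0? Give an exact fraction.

105/979

obs 1: x=3 → posterior Dirichlet(11/4, 3/2, 7/5, 8, 11/3)
obs 2: x=4 → posterior Dirichlet(11/4, 3/2, 7/5, 8, 14/3)
obs 3: x=4 → posterior Dirichlet(11/4, 3/2, 7/5, 8, 17/3)
obs 4: x=3 → posterior Dirichlet(11/4, 3/2, 7/5, 9, 17/3)
obs 5: x=3 → posterior Dirichlet(11/4, 3/2, 7/5, 10, 17/3)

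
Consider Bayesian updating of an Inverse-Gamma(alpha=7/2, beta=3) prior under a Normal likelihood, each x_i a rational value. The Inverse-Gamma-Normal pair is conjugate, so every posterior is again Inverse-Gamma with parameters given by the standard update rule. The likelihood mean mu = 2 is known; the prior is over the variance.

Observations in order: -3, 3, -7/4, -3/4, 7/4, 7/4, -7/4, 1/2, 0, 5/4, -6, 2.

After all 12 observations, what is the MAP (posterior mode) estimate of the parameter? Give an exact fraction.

obs 1: x=-3 → posterior Inverse-Gamma(4, 31/2)
obs 2: x=3 → posterior Inverse-Gamma(9/2, 16)
obs 3: x=-7/4 → posterior Inverse-Gamma(5, 737/32)
obs 4: x=-3/4 → posterior Inverse-Gamma(11/2, 429/16)
obs 5: x=7/4 → posterior Inverse-Gamma(6, 859/32)
obs 6: x=7/4 → posterior Inverse-Gamma(13/2, 215/8)
obs 7: x=-7/4 → posterior Inverse-Gamma(7, 1085/32)
obs 8: x=1/2 → posterior Inverse-Gamma(15/2, 1121/32)
obs 9: x=0 → posterior Inverse-Gamma(8, 1185/32)
obs 10: x=5/4 → posterior Inverse-Gamma(17/2, 597/16)
obs 11: x=-6 → posterior Inverse-Gamma(9, 1109/16)
obs 12: x=2 → posterior Inverse-Gamma(19/2, 1109/16)

1109/168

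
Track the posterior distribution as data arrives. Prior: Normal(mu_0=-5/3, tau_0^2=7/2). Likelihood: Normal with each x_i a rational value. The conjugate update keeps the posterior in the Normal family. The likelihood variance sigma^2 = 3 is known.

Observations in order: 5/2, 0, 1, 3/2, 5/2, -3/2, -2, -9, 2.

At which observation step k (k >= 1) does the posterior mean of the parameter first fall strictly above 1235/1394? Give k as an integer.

obs 1: x=5/2 → posterior Normal(15/26, 21/13)
obs 2: x=0 → posterior Normal(3/8, 21/20)
obs 3: x=1 → posterior Normal(29/54, 7/9)
obs 4: x=3/2 → posterior Normal(25/34, 21/34)
obs 5: x=5/2 → posterior Normal(85/82, 21/41)
obs 6: x=-3/2 → posterior Normal(2/3, 7/16)
obs 7: x=-2 → posterior Normal(18/55, 21/55)
obs 8: x=-9 → posterior Normal(-45/62, 21/62)
obs 9: x=2 → posterior Normal(-31/69, 7/23)

k = 5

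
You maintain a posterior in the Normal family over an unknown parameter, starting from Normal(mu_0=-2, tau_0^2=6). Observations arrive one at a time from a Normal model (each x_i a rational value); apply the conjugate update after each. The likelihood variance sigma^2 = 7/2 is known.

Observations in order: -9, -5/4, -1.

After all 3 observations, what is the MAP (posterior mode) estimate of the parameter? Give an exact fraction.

obs 1: x=-9 → posterior Normal(-122/19, 42/19)
obs 2: x=-5/4 → posterior Normal(-137/31, 42/31)
obs 3: x=-1 → posterior Normal(-149/43, 42/43)

-149/43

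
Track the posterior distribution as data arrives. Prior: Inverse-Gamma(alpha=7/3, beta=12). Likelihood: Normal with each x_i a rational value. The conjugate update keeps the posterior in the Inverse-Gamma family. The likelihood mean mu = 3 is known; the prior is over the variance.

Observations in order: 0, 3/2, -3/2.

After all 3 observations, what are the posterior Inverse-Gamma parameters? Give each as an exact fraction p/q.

alpha=23/6, beta=111/4

obs 1: x=0 → posterior Inverse-Gamma(17/6, 33/2)
obs 2: x=3/2 → posterior Inverse-Gamma(10/3, 141/8)
obs 3: x=-3/2 → posterior Inverse-Gamma(23/6, 111/4)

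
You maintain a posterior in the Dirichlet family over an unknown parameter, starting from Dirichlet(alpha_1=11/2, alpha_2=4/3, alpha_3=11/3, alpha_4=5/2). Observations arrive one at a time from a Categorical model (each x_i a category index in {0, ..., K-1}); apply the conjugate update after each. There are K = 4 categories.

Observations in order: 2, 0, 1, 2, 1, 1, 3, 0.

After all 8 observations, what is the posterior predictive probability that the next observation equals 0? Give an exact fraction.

5/14

obs 1: x=2 → posterior Dirichlet(11/2, 4/3, 14/3, 5/2)
obs 2: x=0 → posterior Dirichlet(13/2, 4/3, 14/3, 5/2)
obs 3: x=1 → posterior Dirichlet(13/2, 7/3, 14/3, 5/2)
obs 4: x=2 → posterior Dirichlet(13/2, 7/3, 17/3, 5/2)
obs 5: x=1 → posterior Dirichlet(13/2, 10/3, 17/3, 5/2)
obs 6: x=1 → posterior Dirichlet(13/2, 13/3, 17/3, 5/2)
obs 7: x=3 → posterior Dirichlet(13/2, 13/3, 17/3, 7/2)
obs 8: x=0 → posterior Dirichlet(15/2, 13/3, 17/3, 7/2)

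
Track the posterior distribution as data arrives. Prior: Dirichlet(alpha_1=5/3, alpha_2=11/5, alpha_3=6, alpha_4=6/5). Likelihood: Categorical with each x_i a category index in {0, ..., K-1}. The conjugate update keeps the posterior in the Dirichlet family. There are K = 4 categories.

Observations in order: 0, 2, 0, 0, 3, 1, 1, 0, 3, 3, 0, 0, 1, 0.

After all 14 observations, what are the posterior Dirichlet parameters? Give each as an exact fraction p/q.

alpha_1=26/3, alpha_2=26/5, alpha_3=7, alpha_4=21/5

obs 1: x=0 → posterior Dirichlet(8/3, 11/5, 6, 6/5)
obs 2: x=2 → posterior Dirichlet(8/3, 11/5, 7, 6/5)
obs 3: x=0 → posterior Dirichlet(11/3, 11/5, 7, 6/5)
obs 4: x=0 → posterior Dirichlet(14/3, 11/5, 7, 6/5)
obs 5: x=3 → posterior Dirichlet(14/3, 11/5, 7, 11/5)
obs 6: x=1 → posterior Dirichlet(14/3, 16/5, 7, 11/5)
obs 7: x=1 → posterior Dirichlet(14/3, 21/5, 7, 11/5)
obs 8: x=0 → posterior Dirichlet(17/3, 21/5, 7, 11/5)
obs 9: x=3 → posterior Dirichlet(17/3, 21/5, 7, 16/5)
obs 10: x=3 → posterior Dirichlet(17/3, 21/5, 7, 21/5)
obs 11: x=0 → posterior Dirichlet(20/3, 21/5, 7, 21/5)
obs 12: x=0 → posterior Dirichlet(23/3, 21/5, 7, 21/5)
obs 13: x=1 → posterior Dirichlet(23/3, 26/5, 7, 21/5)
obs 14: x=0 → posterior Dirichlet(26/3, 26/5, 7, 21/5)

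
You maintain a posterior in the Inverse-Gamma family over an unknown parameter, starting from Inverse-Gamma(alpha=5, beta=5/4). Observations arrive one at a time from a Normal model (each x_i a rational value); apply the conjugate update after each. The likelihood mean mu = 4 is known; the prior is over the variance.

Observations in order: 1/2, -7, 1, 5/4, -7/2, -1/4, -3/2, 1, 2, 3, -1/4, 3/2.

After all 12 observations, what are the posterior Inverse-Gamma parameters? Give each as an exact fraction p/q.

alpha=11, beta=4723/32

obs 1: x=1/2 → posterior Inverse-Gamma(11/2, 59/8)
obs 2: x=-7 → posterior Inverse-Gamma(6, 543/8)
obs 3: x=1 → posterior Inverse-Gamma(13/2, 579/8)
obs 4: x=5/4 → posterior Inverse-Gamma(7, 2437/32)
obs 5: x=-7/2 → posterior Inverse-Gamma(15/2, 3337/32)
obs 6: x=-1/4 → posterior Inverse-Gamma(8, 1813/16)
obs 7: x=-3/2 → posterior Inverse-Gamma(17/2, 2055/16)
obs 8: x=1 → posterior Inverse-Gamma(9, 2127/16)
obs 9: x=2 → posterior Inverse-Gamma(19/2, 2159/16)
obs 10: x=3 → posterior Inverse-Gamma(10, 2167/16)
obs 11: x=-1/4 → posterior Inverse-Gamma(21/2, 4623/32)
obs 12: x=3/2 → posterior Inverse-Gamma(11, 4723/32)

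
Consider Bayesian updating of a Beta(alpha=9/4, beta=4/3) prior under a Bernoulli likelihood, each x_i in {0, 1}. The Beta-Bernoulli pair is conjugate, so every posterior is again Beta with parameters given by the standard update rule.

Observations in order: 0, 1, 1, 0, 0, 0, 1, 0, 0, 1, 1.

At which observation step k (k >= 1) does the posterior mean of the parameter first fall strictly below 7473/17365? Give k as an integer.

k = 9

obs 1: x=0 → posterior Beta(9/4, 7/3)
obs 2: x=1 → posterior Beta(13/4, 7/3)
obs 3: x=1 → posterior Beta(17/4, 7/3)
obs 4: x=0 → posterior Beta(17/4, 10/3)
obs 5: x=0 → posterior Beta(17/4, 13/3)
obs 6: x=0 → posterior Beta(17/4, 16/3)
obs 7: x=1 → posterior Beta(21/4, 16/3)
obs 8: x=0 → posterior Beta(21/4, 19/3)
obs 9: x=0 → posterior Beta(21/4, 22/3)
obs 10: x=1 → posterior Beta(25/4, 22/3)
obs 11: x=1 → posterior Beta(29/4, 22/3)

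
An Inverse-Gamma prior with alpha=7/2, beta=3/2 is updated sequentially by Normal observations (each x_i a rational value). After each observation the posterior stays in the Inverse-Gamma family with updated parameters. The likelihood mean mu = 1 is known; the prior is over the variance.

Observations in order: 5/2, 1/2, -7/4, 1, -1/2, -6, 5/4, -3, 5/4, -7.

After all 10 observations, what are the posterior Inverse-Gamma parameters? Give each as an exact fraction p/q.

obs 1: x=5/2 → posterior Inverse-Gamma(4, 21/8)
obs 2: x=1/2 → posterior Inverse-Gamma(9/2, 11/4)
obs 3: x=-7/4 → posterior Inverse-Gamma(5, 209/32)
obs 4: x=1 → posterior Inverse-Gamma(11/2, 209/32)
obs 5: x=-1/2 → posterior Inverse-Gamma(6, 245/32)
obs 6: x=-6 → posterior Inverse-Gamma(13/2, 1029/32)
obs 7: x=5/4 → posterior Inverse-Gamma(7, 515/16)
obs 8: x=-3 → posterior Inverse-Gamma(15/2, 643/16)
obs 9: x=5/4 → posterior Inverse-Gamma(8, 1287/32)
obs 10: x=-7 → posterior Inverse-Gamma(17/2, 2311/32)

alpha=17/2, beta=2311/32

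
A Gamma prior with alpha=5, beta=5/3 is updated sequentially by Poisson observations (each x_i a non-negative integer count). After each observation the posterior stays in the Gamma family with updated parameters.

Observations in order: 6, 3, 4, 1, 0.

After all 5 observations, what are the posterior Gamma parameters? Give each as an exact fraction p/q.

obs 1: x=6 → posterior Gamma(11, 8/3)
obs 2: x=3 → posterior Gamma(14, 11/3)
obs 3: x=4 → posterior Gamma(18, 14/3)
obs 4: x=1 → posterior Gamma(19, 17/3)
obs 5: x=0 → posterior Gamma(19, 20/3)

alpha=19, beta=20/3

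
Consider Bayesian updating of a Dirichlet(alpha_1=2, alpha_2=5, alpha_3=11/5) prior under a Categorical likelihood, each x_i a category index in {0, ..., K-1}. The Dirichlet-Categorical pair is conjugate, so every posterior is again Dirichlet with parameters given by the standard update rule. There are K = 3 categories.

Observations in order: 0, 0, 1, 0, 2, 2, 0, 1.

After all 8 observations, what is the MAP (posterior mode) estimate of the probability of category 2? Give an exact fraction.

16/71

obs 1: x=0 → posterior Dirichlet(3, 5, 11/5)
obs 2: x=0 → posterior Dirichlet(4, 5, 11/5)
obs 3: x=1 → posterior Dirichlet(4, 6, 11/5)
obs 4: x=0 → posterior Dirichlet(5, 6, 11/5)
obs 5: x=2 → posterior Dirichlet(5, 6, 16/5)
obs 6: x=2 → posterior Dirichlet(5, 6, 21/5)
obs 7: x=0 → posterior Dirichlet(6, 6, 21/5)
obs 8: x=1 → posterior Dirichlet(6, 7, 21/5)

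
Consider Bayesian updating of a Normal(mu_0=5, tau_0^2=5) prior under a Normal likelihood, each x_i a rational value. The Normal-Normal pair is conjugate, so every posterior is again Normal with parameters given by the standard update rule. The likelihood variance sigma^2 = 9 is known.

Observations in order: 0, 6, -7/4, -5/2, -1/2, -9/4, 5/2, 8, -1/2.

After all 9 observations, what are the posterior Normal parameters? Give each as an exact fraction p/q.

obs 1: x=0 → posterior Normal(45/14, 45/14)
obs 2: x=6 → posterior Normal(75/19, 45/19)
obs 3: x=-7/4 → posterior Normal(265/96, 15/8)
obs 4: x=-5/2 → posterior Normal(215/116, 45/29)
obs 5: x=-1/2 → posterior Normal(205/136, 45/34)
obs 6: x=-9/4 → posterior Normal(40/39, 15/13)
obs 7: x=5/2 → posterior Normal(105/88, 45/44)
obs 8: x=8 → posterior Normal(185/98, 45/49)
obs 9: x=-1/2 → posterior Normal(5/3, 5/6)

mu_0=5/3, tau_0^2=5/6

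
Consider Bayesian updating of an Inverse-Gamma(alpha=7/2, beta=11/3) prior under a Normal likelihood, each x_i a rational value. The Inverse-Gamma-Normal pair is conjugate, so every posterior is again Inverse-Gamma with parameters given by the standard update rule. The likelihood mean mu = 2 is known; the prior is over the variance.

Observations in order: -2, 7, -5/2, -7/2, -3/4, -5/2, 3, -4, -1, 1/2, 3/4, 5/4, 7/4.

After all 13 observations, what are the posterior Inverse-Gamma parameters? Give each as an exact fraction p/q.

alpha=10, beta=2125/24

obs 1: x=-2 → posterior Inverse-Gamma(4, 35/3)
obs 2: x=7 → posterior Inverse-Gamma(9/2, 145/6)
obs 3: x=-5/2 → posterior Inverse-Gamma(5, 823/24)
obs 4: x=-7/2 → posterior Inverse-Gamma(11/2, 593/12)
obs 5: x=-3/4 → posterior Inverse-Gamma(6, 5107/96)
obs 6: x=-5/2 → posterior Inverse-Gamma(13/2, 6079/96)
obs 7: x=3 → posterior Inverse-Gamma(7, 6127/96)
obs 8: x=-4 → posterior Inverse-Gamma(15/2, 7855/96)
obs 9: x=-1 → posterior Inverse-Gamma(8, 8287/96)
obs 10: x=1/2 → posterior Inverse-Gamma(17/2, 8395/96)
obs 11: x=3/4 → posterior Inverse-Gamma(9, 4235/48)
obs 12: x=5/4 → posterior Inverse-Gamma(19/2, 8497/96)
obs 13: x=7/4 → posterior Inverse-Gamma(10, 2125/24)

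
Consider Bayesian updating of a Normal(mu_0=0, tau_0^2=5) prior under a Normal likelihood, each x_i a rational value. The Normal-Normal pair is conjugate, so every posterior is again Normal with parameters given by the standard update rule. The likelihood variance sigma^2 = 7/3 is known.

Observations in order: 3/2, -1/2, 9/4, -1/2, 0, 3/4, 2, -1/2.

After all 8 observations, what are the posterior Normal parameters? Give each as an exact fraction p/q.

obs 1: x=3/2 → posterior Normal(45/44, 35/22)
obs 2: x=-1/2 → posterior Normal(15/37, 35/37)
obs 3: x=9/4 → posterior Normal(15/16, 35/52)
obs 4: x=-1/2 → posterior Normal(165/268, 35/67)
obs 5: x=0 → posterior Normal(165/328, 35/82)
obs 6: x=3/4 → posterior Normal(105/194, 35/97)
obs 7: x=2 → posterior Normal(165/224, 5/16)
obs 8: x=-1/2 → posterior Normal(75/127, 35/127)

mu_0=75/127, tau_0^2=35/127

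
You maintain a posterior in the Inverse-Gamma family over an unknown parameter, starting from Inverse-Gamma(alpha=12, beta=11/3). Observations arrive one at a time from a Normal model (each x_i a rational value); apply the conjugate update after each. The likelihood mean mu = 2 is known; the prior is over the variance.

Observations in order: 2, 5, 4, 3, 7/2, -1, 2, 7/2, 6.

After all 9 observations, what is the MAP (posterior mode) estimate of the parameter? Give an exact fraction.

obs 1: x=2 → posterior Inverse-Gamma(25/2, 11/3)
obs 2: x=5 → posterior Inverse-Gamma(13, 49/6)
obs 3: x=4 → posterior Inverse-Gamma(27/2, 61/6)
obs 4: x=3 → posterior Inverse-Gamma(14, 32/3)
obs 5: x=7/2 → posterior Inverse-Gamma(29/2, 283/24)
obs 6: x=-1 → posterior Inverse-Gamma(15, 391/24)
obs 7: x=2 → posterior Inverse-Gamma(31/2, 391/24)
obs 8: x=7/2 → posterior Inverse-Gamma(16, 209/12)
obs 9: x=6 → posterior Inverse-Gamma(33/2, 305/12)

61/42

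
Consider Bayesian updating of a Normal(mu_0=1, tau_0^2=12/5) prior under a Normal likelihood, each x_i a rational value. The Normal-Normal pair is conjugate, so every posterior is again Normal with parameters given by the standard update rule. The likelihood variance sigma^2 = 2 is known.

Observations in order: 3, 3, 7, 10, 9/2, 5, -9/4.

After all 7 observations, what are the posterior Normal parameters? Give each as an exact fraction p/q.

obs 1: x=3 → posterior Normal(23/11, 12/11)
obs 2: x=3 → posterior Normal(41/17, 12/17)
obs 3: x=7 → posterior Normal(83/23, 12/23)
obs 4: x=10 → posterior Normal(143/29, 12/29)
obs 5: x=9/2 → posterior Normal(34/7, 12/35)
obs 6: x=5 → posterior Normal(200/41, 12/41)
obs 7: x=-9/4 → posterior Normal(373/94, 12/47)

mu_0=373/94, tau_0^2=12/47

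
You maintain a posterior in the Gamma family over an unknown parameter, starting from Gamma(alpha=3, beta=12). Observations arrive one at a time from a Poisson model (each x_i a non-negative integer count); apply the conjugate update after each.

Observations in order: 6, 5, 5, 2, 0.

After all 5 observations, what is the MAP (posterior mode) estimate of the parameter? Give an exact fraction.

20/17

obs 1: x=6 → posterior Gamma(9, 13)
obs 2: x=5 → posterior Gamma(14, 14)
obs 3: x=5 → posterior Gamma(19, 15)
obs 4: x=2 → posterior Gamma(21, 16)
obs 5: x=0 → posterior Gamma(21, 17)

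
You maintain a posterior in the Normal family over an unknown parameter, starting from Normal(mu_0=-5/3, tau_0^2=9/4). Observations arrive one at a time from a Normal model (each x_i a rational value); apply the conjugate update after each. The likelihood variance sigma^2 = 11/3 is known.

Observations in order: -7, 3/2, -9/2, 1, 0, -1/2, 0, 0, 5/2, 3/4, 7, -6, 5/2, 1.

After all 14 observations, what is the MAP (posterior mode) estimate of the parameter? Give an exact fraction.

obs 1: x=-7 → posterior Normal(-787/213, 99/71)
obs 2: x=3/2 → posterior Normal(-1331/588, 99/98)
obs 3: x=-9/2 → posterior Normal(-206/75, 99/125)
obs 4: x=1 → posterior Normal(-949/456, 99/152)
obs 5: x=0 → posterior Normal(-949/537, 99/179)
obs 6: x=-1/2 → posterior Normal(-1979/1236, 99/206)
obs 7: x=0 → posterior Normal(-1979/1398, 99/233)
obs 8: x=0 → posterior Normal(-1979/1560, 99/260)
obs 9: x=5/2 → posterior Normal(-787/861, 99/287)
obs 10: x=3/4 → posterior Normal(-2905/3768, 99/314)
obs 11: x=7 → posterior Normal(-637/4092, 9/31)
obs 12: x=-6 → posterior Normal(-2581/4416, 99/368)
obs 13: x=5/2 → posterior Normal(-1771/4740, 99/395)
obs 14: x=1 → posterior Normal(-1447/5064, 99/422)

-1447/5064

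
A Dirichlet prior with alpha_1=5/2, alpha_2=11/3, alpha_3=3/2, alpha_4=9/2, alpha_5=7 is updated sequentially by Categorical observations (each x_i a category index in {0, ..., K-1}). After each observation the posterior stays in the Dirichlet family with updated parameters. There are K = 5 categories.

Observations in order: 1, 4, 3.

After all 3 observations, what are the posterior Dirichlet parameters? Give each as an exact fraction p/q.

alpha_1=5/2, alpha_2=14/3, alpha_3=3/2, alpha_4=11/2, alpha_5=8

obs 1: x=1 → posterior Dirichlet(5/2, 14/3, 3/2, 9/2, 7)
obs 2: x=4 → posterior Dirichlet(5/2, 14/3, 3/2, 9/2, 8)
obs 3: x=3 → posterior Dirichlet(5/2, 14/3, 3/2, 11/2, 8)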